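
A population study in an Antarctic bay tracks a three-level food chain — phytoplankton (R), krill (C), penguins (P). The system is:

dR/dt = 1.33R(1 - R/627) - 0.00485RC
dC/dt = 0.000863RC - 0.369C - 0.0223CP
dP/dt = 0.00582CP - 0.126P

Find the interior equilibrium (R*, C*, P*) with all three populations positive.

From dP/dt = 0: 0.00582C* = 0.126, so C* = 21.6.
From dR/dt = 0: 1.33(1 - R*/627) = 0.00485·21.6, giving R* = 627·(1 - 0.0789) = 578.
From dC/dt = 0: 0.000863·578 - 0.369 = 0.0223P*, so P* = 0.129/0.0223 = 5.8.

R* ≈ 578, C* ≈ 21.6, P* ≈ 5.8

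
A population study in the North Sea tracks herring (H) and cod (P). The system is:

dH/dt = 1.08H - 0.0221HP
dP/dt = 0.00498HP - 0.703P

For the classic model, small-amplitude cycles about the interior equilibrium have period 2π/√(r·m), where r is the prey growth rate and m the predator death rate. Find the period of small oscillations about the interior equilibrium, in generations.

Here r = 1.08 and m = 0.703, so r·m = 0.759.
ω = √0.759 = 0.871 per generation, hence T = 2π/ω ≈ 7.21 generations.

T ≈ 7.21 generations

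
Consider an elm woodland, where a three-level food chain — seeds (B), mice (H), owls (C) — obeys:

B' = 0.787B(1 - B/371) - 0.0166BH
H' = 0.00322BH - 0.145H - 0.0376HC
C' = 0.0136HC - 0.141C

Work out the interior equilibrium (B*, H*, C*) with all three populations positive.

B* ≈ 290, H* ≈ 10.4, C* ≈ 21

From dC/dt = 0: 0.0136H* = 0.141, so H* = 10.4.
From dB/dt = 0: 0.787(1 - B*/371) = 0.0166·10.4, giving B* = 371·(1 - 0.219) = 290.
From dH/dt = 0: 0.00322·290 - 0.145 = 0.0376C*, so C* = 0.788/0.0376 = 21.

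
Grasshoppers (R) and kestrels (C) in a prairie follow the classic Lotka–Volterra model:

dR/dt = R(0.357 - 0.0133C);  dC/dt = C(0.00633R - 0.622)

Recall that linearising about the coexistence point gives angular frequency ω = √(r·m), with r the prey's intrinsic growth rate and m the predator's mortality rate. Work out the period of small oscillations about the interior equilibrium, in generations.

Here r = 0.357 and m = 0.622, so r·m = 0.222.
ω = √0.222 = 0.471 per generation, hence T = 2π/ω ≈ 13.3 generations.

T ≈ 13.3 generations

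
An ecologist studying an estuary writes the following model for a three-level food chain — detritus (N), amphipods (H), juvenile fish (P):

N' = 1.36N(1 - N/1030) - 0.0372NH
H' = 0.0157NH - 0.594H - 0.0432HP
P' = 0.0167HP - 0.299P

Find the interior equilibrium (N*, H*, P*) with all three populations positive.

N* ≈ 526, H* ≈ 17.9, P* ≈ 177

From dP/dt = 0: 0.0167H* = 0.299, so H* = 17.9.
From dN/dt = 0: 1.36(1 - N*/1030) = 0.0372·17.9, giving N* = 1030·(1 - 0.49) = 526.
From dH/dt = 0: 0.0157·526 - 0.594 = 0.0432P*, so P* = 7.66/0.0432 = 177.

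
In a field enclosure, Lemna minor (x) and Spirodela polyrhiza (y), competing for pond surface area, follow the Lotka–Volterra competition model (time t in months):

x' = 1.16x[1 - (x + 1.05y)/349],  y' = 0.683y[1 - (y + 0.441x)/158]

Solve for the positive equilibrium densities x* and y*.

x* ≈ 341, y* ≈ 7.62

Setting both brackets to zero gives the nullclines x + 1.05y = 349 and 0.441x + y = 158.
Substituting y = 158 - 0.441x into the first: x(1 - 1.05·0.441) = 349 - 1.05·158.
So x* = 183/0.537 = 341, and then y* = 158 - 0.441·341 = 7.62.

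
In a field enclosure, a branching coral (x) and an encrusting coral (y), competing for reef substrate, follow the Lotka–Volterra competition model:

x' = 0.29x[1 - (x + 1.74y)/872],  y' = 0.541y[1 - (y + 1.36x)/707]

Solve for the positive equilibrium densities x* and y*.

Setting both brackets to zero gives the nullclines x + 1.74y = 872 and 1.36x + y = 707.
Substituting y = 707 - 1.36x into the first: x(1 - 1.74·1.36) = 872 - 1.74·707.
So x* = -358/-1.37 = 262, and then y* = 707 - 1.36·262 = 350.

x* ≈ 262, y* ≈ 350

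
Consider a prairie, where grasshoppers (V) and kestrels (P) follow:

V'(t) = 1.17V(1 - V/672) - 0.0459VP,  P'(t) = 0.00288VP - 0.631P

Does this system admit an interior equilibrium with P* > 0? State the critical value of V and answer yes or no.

The predator equation gives dP/dt > 0 only when V > 0.631/0.00288 = 219.
Without the predator, V → K = 672. Since 672 > 219, the predator can invade and persist.

Threshold V = 219; K > 219, so yes, the predator persists.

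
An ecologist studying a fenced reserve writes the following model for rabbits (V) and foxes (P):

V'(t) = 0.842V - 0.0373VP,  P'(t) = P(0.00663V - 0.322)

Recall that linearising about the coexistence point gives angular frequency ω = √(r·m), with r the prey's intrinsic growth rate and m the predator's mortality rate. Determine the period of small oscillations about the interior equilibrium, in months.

T ≈ 12.1 months

Here r = 0.842 and m = 0.322, so r·m = 0.271.
ω = √0.271 = 0.521 per month, hence T = 2π/ω ≈ 12.1 months.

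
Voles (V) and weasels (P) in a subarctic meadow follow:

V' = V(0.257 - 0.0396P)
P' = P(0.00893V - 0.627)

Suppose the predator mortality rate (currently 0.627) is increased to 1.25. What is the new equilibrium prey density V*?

V* ≈ 140

At the interior fixed point, setting dP/dt = 0 with P > 0 fixes V* = (predator death rate)/(VP coefficient) — independent of the other coefficients.
With the change, V* = 1.25/0.00893 = 140; it rises from 70.2.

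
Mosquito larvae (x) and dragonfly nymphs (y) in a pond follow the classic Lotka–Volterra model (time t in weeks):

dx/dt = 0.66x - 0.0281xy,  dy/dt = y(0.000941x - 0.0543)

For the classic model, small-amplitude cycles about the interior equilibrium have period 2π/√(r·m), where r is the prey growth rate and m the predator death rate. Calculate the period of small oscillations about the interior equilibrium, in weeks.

Here r = 0.66 and m = 0.0543, so r·m = 0.0358.
ω = √0.0358 = 0.189 per week, hence T = 2π/ω ≈ 33.2 weeks.

T ≈ 33.2 weeks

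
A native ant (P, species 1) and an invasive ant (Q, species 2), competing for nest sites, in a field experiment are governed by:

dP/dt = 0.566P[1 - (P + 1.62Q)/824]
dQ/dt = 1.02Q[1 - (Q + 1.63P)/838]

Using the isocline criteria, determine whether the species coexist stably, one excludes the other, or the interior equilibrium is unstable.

unstable coexistence (outcome depends on initial conditions)

Compare the nullcline intercepts: K1/α12 = 824/1.62 = 509 < K2 = 838; K2/α21 = 838/1.63 = 514 < K1 = 824.
Since both are reversed, neither can invade when rare; the interior point is a saddle.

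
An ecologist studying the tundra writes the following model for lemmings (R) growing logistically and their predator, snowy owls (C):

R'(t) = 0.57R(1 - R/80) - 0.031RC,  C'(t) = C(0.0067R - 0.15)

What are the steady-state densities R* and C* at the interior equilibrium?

From dC/dt = 0 with C > 0: 0.0067R* = 0.15, so R* = 22.4.
Substitute into dR/dt = 0: 0.57(1 - 22.4/80) = 0.031C*.
The bracket is 0.72, giving C* = 0.41/0.031 = 13.2.

R* ≈ 22.4, C* ≈ 13.2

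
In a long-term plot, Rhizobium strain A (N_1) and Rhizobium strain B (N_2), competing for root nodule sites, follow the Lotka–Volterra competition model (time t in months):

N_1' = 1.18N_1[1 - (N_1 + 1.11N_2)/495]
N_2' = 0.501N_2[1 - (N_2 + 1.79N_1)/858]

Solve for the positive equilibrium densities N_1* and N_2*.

Setting both brackets to zero gives the nullclines N_1 + 1.11N_2 = 495 and 1.79N_1 + N_2 = 858.
Substituting N_2 = 858 - 1.79N_1 into the first: N_1(1 - 1.11·1.79) = 495 - 1.11·858.
So N_1* = -457/-0.987 = 463, and then N_2* = 858 - 1.79·463 = 28.4.

N_1* ≈ 463, N_2* ≈ 28.4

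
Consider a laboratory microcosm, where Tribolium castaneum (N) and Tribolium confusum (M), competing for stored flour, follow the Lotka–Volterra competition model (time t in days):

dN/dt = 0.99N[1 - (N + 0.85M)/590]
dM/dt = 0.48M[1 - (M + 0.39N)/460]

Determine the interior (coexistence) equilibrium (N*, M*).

N* ≈ 298, M* ≈ 344

Setting both brackets to zero gives the nullclines N + 0.85M = 590 and 0.39N + M = 460.
Substituting M = 460 - 0.39N into the first: N(1 - 0.85·0.39) = 590 - 0.85·460.
So N* = 199/0.668 = 298, and then M* = 460 - 0.39·298 = 344.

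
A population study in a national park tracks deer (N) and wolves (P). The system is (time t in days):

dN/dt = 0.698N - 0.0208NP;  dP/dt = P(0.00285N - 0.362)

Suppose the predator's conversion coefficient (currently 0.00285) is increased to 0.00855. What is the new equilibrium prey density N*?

N* ≈ 42.3

At the interior fixed point, setting dP/dt = 0 with P > 0 fixes N* = (predator death rate)/(NP coefficient) — independent of the other coefficients.
With the change, N* = 0.362/0.00855 = 42.3; it falls from 127.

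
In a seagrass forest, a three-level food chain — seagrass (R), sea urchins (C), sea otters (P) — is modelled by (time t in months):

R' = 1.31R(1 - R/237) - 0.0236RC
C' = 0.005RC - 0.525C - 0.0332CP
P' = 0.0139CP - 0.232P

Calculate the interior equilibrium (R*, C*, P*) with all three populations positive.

R* ≈ 166, C* ≈ 16.7, P* ≈ 9.15

From dP/dt = 0: 0.0139C* = 0.232, so C* = 16.7.
From dR/dt = 0: 1.31(1 - R*/237) = 0.0236·16.7, giving R* = 237·(1 - 0.301) = 166.
From dC/dt = 0: 0.005·166 - 0.525 = 0.0332P*, so P* = 0.304/0.0332 = 9.15.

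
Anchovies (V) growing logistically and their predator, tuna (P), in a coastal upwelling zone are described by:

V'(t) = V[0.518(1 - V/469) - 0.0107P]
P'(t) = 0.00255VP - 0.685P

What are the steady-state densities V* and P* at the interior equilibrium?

From dP/dt = 0 with P > 0: 0.00255V* = 0.685, so V* = 269.
Substitute into dV/dt = 0: 0.518(1 - 269/469) = 0.0107P*.
The bracket is 0.427, giving P* = 0.221/0.0107 = 20.7.

V* ≈ 269, P* ≈ 20.7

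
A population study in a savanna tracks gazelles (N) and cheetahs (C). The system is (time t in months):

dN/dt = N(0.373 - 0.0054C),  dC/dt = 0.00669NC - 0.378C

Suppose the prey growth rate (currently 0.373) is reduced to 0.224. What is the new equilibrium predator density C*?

At the interior fixed point, setting dN/dt = 0 with N > 0 fixes C* = (prey growth rate)/(NC coefficient) — independent of the other coefficients.
With the change, C* = 0.224/0.0054 = 41.5; it falls from 69.1.

C* ≈ 41.5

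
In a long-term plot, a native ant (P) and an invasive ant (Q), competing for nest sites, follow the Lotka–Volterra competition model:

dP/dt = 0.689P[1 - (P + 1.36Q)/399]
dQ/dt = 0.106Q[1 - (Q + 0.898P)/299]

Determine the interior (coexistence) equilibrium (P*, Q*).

P* ≈ 34.5, Q* ≈ 268

Setting both brackets to zero gives the nullclines P + 1.36Q = 399 and 0.898P + Q = 299.
Substituting Q = 299 - 0.898P into the first: P(1 - 1.36·0.898) = 399 - 1.36·299.
So P* = -7.64/-0.221 = 34.5, and then Q* = 299 - 0.898·34.5 = 268.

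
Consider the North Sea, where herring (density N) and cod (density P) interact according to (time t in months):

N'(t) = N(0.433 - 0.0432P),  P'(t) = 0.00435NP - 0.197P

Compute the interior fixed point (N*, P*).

Set dP/dt = 0 with P > 0: 0.00435N - 0.197 = 0, so N* = 0.197/0.00435 = 45.3.
Set dN/dt = 0 with N > 0: 0.433 - 0.0432P = 0, so P* = 0.433/0.0432 = 10.

N* ≈ 45.3, P* ≈ 10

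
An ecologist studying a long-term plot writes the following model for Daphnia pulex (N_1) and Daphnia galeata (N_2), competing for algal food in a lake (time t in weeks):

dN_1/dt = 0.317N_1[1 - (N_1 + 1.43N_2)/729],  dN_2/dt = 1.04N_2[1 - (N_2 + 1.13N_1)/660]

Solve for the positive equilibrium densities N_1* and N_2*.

Setting both brackets to zero gives the nullclines N_1 + 1.43N_2 = 729 and 1.13N_1 + N_2 = 660.
Substituting N_2 = 660 - 1.13N_1 into the first: N_1(1 - 1.43·1.13) = 729 - 1.43·660.
So N_1* = -215/-0.616 = 349, and then N_2* = 660 - 1.13·349 = 266.

N_1* ≈ 349, N_2* ≈ 266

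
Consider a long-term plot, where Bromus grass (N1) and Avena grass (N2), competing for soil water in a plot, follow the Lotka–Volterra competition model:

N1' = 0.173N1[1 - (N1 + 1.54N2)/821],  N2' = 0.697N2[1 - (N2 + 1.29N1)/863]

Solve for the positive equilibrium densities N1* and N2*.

N1* ≈ 515, N2* ≈ 199

Setting both brackets to zero gives the nullclines N1 + 1.54N2 = 821 and 1.29N1 + N2 = 863.
Substituting N2 = 863 - 1.29N1 into the first: N1(1 - 1.54·1.29) = 821 - 1.54·863.
So N1* = -508/-0.987 = 515, and then N2* = 863 - 1.29·515 = 199.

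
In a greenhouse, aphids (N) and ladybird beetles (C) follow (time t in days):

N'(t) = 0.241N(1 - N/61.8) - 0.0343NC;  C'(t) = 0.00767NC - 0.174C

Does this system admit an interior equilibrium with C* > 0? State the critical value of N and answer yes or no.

The predator equation gives dC/dt > 0 only when N > 0.174/0.00767 = 22.7.
Without the predator, N → K = 61.8. Since 61.8 > 22.7, the predator can invade and persist.

Threshold N = 22.7; K > 22.7, so yes, the predator persists.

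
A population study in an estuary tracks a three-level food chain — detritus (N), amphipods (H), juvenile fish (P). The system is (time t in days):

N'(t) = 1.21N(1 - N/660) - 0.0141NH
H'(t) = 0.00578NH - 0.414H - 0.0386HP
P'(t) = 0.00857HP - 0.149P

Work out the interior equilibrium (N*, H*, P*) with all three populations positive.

From dP/dt = 0: 0.00857H* = 0.149, so H* = 17.4.
From dN/dt = 0: 1.21(1 - N*/660) = 0.0141·17.4, giving N* = 660·(1 - 0.203) = 526.
From dH/dt = 0: 0.00578·526 - 0.414 = 0.0386P*, so P* = 2.63/0.0386 = 68.1.

N* ≈ 526, H* ≈ 17.4, P* ≈ 68.1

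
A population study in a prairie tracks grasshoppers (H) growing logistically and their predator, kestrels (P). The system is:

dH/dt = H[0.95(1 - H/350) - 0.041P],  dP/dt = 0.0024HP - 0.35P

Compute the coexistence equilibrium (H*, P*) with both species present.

From dP/dt = 0 with P > 0: 0.0024H* = 0.35, so H* = 146.
Substitute into dH/dt = 0: 0.95(1 - 146/350) = 0.041P*.
The bracket is 0.583, giving P* = 0.554/0.041 = 13.5.

H* ≈ 146, P* ≈ 13.5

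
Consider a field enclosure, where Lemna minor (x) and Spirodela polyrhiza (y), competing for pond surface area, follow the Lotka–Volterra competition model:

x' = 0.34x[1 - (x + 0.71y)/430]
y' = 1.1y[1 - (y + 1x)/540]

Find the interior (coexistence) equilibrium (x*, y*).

x* ≈ 161, y* ≈ 379

Setting both brackets to zero gives the nullclines x + 0.71y = 430 and 1x + y = 540.
Substituting y = 540 - 1x into the first: x(1 - 0.71·1) = 430 - 0.71·540.
So x* = 46.6/0.29 = 161, and then y* = 540 - 1·161 = 379.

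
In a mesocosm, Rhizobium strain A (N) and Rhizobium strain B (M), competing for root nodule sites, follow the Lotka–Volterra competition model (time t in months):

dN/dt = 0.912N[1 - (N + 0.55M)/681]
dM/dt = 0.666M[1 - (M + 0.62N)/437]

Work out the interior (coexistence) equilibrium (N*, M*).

Setting both brackets to zero gives the nullclines N + 0.55M = 681 and 0.62N + M = 437.
Substituting M = 437 - 0.62N into the first: N(1 - 0.55·0.62) = 681 - 0.55·437.
So N* = 441/0.659 = 669, and then M* = 437 - 0.62·669 = 22.4.

N* ≈ 669, M* ≈ 22.4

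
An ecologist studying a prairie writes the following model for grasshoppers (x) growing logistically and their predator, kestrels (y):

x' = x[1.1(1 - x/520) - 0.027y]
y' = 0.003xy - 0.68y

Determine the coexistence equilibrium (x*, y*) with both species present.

x* ≈ 227, y* ≈ 23

From dy/dt = 0 with y > 0: 0.003x* = 0.68, so x* = 227.
Substitute into dx/dt = 0: 1.1(1 - 227/520) = 0.027y*.
The bracket is 0.564, giving y* = 0.621/0.027 = 23.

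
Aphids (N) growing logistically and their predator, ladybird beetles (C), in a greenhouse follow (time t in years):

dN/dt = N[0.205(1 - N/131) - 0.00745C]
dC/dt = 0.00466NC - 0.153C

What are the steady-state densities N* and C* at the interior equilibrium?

N* ≈ 32.8, C* ≈ 20.6

From dC/dt = 0 with C > 0: 0.00466N* = 0.153, so N* = 32.8.
Substitute into dN/dt = 0: 0.205(1 - 32.8/131) = 0.00745C*.
The bracket is 0.749, giving C* = 0.154/0.00745 = 20.6.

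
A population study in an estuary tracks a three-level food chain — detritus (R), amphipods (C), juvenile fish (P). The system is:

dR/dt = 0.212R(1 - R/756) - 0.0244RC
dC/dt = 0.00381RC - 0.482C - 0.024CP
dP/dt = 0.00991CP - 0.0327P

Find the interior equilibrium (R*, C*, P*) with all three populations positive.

R* ≈ 469, C* ≈ 3.3, P* ≈ 54.4

From dP/dt = 0: 0.00991C* = 0.0327, so C* = 3.3.
From dR/dt = 0: 0.212(1 - R*/756) = 0.0244·3.3, giving R* = 756·(1 - 0.38) = 469.
From dC/dt = 0: 0.00381·469 - 0.482 = 0.024P*, so P* = 1.3/0.024 = 54.4.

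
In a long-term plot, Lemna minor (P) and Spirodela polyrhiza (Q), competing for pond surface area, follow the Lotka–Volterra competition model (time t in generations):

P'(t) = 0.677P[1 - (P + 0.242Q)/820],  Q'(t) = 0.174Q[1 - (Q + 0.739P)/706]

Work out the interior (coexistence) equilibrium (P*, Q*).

Setting both brackets to zero gives the nullclines P + 0.242Q = 820 and 0.739P + Q = 706.
Substituting Q = 706 - 0.739P into the first: P(1 - 0.242·0.739) = 820 - 0.242·706.
So P* = 649/0.821 = 791, and then Q* = 706 - 0.739·791 = 122.

P* ≈ 791, Q* ≈ 122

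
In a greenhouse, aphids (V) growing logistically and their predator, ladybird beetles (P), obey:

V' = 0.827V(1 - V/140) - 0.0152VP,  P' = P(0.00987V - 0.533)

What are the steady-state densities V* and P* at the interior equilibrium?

V* ≈ 54, P* ≈ 33.4

From dP/dt = 0 with P > 0: 0.00987V* = 0.533, so V* = 54.
Substitute into dV/dt = 0: 0.827(1 - 54/140) = 0.0152P*.
The bracket is 0.614, giving P* = 0.508/0.0152 = 33.4.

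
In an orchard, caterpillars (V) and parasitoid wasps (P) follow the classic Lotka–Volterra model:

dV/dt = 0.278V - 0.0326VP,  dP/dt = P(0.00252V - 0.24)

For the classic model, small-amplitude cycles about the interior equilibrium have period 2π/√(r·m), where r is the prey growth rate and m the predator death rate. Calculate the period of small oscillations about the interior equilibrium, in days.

T ≈ 24.3 days

Here r = 0.278 and m = 0.24, so r·m = 0.0667.
ω = √0.0667 = 0.258 per day, hence T = 2π/ω ≈ 24.3 days.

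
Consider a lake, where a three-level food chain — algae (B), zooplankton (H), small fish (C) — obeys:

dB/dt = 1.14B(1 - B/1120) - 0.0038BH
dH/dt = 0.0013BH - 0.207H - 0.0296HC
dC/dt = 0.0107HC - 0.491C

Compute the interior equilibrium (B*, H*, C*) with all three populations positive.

From dC/dt = 0: 0.0107H* = 0.491, so H* = 45.9.
From dB/dt = 0: 1.14(1 - B*/1120) = 0.0038·45.9, giving B* = 1120·(1 - 0.153) = 949.
From dH/dt = 0: 0.0013·949 - 0.207 = 0.0296C*, so C* = 1.03/0.0296 = 34.7.

B* ≈ 949, H* ≈ 45.9, C* ≈ 34.7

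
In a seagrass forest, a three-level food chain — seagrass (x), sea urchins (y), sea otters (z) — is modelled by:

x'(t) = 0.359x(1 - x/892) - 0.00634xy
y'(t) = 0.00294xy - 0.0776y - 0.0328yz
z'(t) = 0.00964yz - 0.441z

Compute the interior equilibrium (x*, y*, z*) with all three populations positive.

From dz/dt = 0: 0.00964y* = 0.441, so y* = 45.7.
From dx/dt = 0: 0.359(1 - x*/892) = 0.00634·45.7, giving x* = 892·(1 - 0.808) = 171.
From dy/dt = 0: 0.00294·171 - 0.0776 = 0.0328z*, so z* = 0.426/0.0328 = 13.

x* ≈ 171, y* ≈ 45.7, z* ≈ 13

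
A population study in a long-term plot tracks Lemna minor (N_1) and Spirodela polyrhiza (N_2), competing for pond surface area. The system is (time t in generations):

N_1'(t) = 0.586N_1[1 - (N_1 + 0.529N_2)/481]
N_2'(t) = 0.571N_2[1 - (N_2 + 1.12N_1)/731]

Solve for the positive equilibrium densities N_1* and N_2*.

N_1* ≈ 231, N_2* ≈ 472

Setting both brackets to zero gives the nullclines N_1 + 0.529N_2 = 481 and 1.12N_1 + N_2 = 731.
Substituting N_2 = 731 - 1.12N_1 into the first: N_1(1 - 0.529·1.12) = 481 - 0.529·731.
So N_1* = 94.3/0.408 = 231, and then N_2* = 731 - 1.12·231 = 472.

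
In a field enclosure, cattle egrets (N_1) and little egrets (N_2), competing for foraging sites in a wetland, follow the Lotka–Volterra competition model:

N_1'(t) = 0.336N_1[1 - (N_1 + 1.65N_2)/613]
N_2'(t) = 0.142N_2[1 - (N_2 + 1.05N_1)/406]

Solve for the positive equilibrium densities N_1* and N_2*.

N_1* ≈ 77.7, N_2* ≈ 324

Setting both brackets to zero gives the nullclines N_1 + 1.65N_2 = 613 and 1.05N_1 + N_2 = 406.
Substituting N_2 = 406 - 1.05N_1 into the first: N_1(1 - 1.65·1.05) = 613 - 1.65·406.
So N_1* = -56.9/-0.732 = 77.7, and then N_2* = 406 - 1.05·77.7 = 324.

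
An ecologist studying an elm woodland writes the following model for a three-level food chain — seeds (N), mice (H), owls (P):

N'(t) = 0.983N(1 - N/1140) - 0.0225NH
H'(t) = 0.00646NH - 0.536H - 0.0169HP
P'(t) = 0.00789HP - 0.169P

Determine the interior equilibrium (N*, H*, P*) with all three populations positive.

N* ≈ 581, H* ≈ 21.4, P* ≈ 190

From dP/dt = 0: 0.00789H* = 0.169, so H* = 21.4.
From dN/dt = 0: 0.983(1 - N*/1140) = 0.0225·21.4, giving N* = 1140·(1 - 0.49) = 581.
From dH/dt = 0: 0.00646·581 - 0.536 = 0.0169P*, so P* = 3.22/0.0169 = 190.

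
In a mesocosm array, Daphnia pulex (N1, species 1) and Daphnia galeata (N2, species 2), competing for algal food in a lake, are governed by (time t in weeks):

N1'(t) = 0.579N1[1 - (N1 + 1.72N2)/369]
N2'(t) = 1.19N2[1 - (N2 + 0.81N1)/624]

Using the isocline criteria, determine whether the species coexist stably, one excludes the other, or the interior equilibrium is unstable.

species 2 excludes species 1

Compare the nullcline intercepts: K1/α12 = 369/1.72 = 215 < K2 = 624; K2/α21 = 624/0.81 = 770 > K1 = 369.
Since the inequalities point opposite ways, species 2 can invade but species 1 cannot.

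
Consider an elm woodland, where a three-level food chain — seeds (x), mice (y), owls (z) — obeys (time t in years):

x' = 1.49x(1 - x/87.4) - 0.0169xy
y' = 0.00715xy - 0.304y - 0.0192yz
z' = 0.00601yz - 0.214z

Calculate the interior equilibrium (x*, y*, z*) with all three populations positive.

x* ≈ 52.1, y* ≈ 35.6, z* ≈ 3.57

From dz/dt = 0: 0.00601y* = 0.214, so y* = 35.6.
From dx/dt = 0: 1.49(1 - x*/87.4) = 0.0169·35.6, giving x* = 87.4·(1 - 0.404) = 52.1.
From dy/dt = 0: 0.00715·52.1 - 0.304 = 0.0192z*, so z* = 0.0685/0.0192 = 3.57.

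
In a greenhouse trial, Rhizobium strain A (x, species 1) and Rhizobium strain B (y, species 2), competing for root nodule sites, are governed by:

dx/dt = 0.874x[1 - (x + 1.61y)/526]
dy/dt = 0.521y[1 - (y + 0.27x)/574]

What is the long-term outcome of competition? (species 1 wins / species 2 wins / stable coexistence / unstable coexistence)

species 2 excludes species 1

Compare the nullcline intercepts: K1/α12 = 526/1.61 = 327 < K2 = 574; K2/α21 = 574/0.27 = 2130 > K1 = 526.
Since the inequalities point opposite ways, species 2 can invade but species 1 cannot.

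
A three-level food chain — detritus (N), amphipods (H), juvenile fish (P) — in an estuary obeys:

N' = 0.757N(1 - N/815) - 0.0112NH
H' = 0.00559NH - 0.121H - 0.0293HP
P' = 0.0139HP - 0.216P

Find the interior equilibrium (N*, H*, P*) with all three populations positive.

N* ≈ 628, H* ≈ 15.5, P* ≈ 116

From dP/dt = 0: 0.0139H* = 0.216, so H* = 15.5.
From dN/dt = 0: 0.757(1 - N*/815) = 0.0112·15.5, giving N* = 815·(1 - 0.23) = 628.
From dH/dt = 0: 0.00559·628 - 0.121 = 0.0293P*, so P* = 3.39/0.0293 = 116.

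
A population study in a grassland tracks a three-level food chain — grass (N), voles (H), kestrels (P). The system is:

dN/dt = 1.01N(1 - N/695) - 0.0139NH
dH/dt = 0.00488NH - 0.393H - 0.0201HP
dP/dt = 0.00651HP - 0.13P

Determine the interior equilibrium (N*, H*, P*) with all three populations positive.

From dP/dt = 0: 0.00651H* = 0.13, so H* = 20.
From dN/dt = 0: 1.01(1 - N*/695) = 0.0139·20, giving N* = 695·(1 - 0.275) = 504.
From dH/dt = 0: 0.00488·504 - 0.393 = 0.0201P*, so P* = 2.07/0.0201 = 103.

N* ≈ 504, H* ≈ 20, P* ≈ 103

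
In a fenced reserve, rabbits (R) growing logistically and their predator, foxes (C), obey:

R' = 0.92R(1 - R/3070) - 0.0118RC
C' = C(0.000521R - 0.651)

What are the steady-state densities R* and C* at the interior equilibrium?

R* ≈ 1250, C* ≈ 46.2

From dC/dt = 0 with C > 0: 0.000521R* = 0.651, so R* = 1250.
Substitute into dR/dt = 0: 0.92(1 - 1250/3070) = 0.0118C*.
The bracket is 0.593, giving C* = 0.546/0.0118 = 46.2.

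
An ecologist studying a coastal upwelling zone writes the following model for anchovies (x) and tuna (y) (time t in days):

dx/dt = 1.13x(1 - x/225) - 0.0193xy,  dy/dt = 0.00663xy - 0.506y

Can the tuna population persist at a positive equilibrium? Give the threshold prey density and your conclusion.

Threshold x = 76.3; K > 76.3, so yes, the predator persists.

The predator equation gives dy/dt > 0 only when x > 0.506/0.00663 = 76.3.
Without the predator, x → K = 225. Since 225 > 76.3, the predator can invade and persist.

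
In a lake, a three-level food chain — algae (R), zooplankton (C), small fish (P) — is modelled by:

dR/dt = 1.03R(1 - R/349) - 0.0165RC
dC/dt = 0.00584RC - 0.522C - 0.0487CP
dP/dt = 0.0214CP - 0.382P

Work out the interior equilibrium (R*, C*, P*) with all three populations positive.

R* ≈ 249, C* ≈ 17.9, P* ≈ 19.2

From dP/dt = 0: 0.0214C* = 0.382, so C* = 17.9.
From dR/dt = 0: 1.03(1 - R*/349) = 0.0165·17.9, giving R* = 349·(1 - 0.286) = 249.
From dC/dt = 0: 0.00584·249 - 0.522 = 0.0487P*, so P* = 0.933/0.0487 = 19.2.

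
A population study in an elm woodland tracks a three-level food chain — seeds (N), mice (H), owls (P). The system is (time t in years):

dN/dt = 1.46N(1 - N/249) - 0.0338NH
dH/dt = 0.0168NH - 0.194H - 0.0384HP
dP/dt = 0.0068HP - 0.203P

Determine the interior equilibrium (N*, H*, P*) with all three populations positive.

From dP/dt = 0: 0.0068H* = 0.203, so H* = 29.9.
From dN/dt = 0: 1.46(1 - N*/249) = 0.0338·29.9, giving N* = 249·(1 - 0.691) = 76.9.
From dH/dt = 0: 0.0168·76.9 - 0.194 = 0.0384P*, so P* = 1.1/0.0384 = 28.6.

N* ≈ 76.9, H* ≈ 29.9, P* ≈ 28.6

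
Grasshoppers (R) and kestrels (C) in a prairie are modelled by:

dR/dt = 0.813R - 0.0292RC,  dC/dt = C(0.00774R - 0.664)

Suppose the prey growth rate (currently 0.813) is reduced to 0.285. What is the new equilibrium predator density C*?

At the interior fixed point, setting dR/dt = 0 with R > 0 fixes C* = (prey growth rate)/(RC coefficient) — independent of the other coefficients.
With the change, C* = 0.285/0.0292 = 9.76; it falls from 27.8.

C* ≈ 9.76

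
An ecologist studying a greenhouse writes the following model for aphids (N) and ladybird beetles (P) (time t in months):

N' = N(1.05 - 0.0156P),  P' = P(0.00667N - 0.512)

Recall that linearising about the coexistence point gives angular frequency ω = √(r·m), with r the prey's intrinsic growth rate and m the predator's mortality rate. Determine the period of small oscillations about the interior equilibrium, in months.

T ≈ 8.57 months

Here r = 1.05 and m = 0.512, so r·m = 0.538.
ω = √0.538 = 0.733 per month, hence T = 2π/ω ≈ 8.57 months.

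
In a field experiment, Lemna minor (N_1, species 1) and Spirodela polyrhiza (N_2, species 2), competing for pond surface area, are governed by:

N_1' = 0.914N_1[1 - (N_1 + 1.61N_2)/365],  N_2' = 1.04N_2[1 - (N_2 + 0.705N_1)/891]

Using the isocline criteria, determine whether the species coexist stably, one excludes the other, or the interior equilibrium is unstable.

species 2 excludes species 1

Compare the nullcline intercepts: K1/α12 = 365/1.61 = 227 < K2 = 891; K2/α21 = 891/0.705 = 1260 > K1 = 365.
Since the inequalities point opposite ways, species 2 can invade but species 1 cannot.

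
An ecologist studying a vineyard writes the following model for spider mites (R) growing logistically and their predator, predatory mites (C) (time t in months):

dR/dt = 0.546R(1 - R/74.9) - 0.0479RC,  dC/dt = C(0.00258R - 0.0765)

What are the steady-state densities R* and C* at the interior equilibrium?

R* ≈ 29.7, C* ≈ 6.89

From dC/dt = 0 with C > 0: 0.00258R* = 0.0765, so R* = 29.7.
Substitute into dR/dt = 0: 0.546(1 - 29.7/74.9) = 0.0479C*.
The bracket is 0.604, giving C* = 0.33/0.0479 = 6.89.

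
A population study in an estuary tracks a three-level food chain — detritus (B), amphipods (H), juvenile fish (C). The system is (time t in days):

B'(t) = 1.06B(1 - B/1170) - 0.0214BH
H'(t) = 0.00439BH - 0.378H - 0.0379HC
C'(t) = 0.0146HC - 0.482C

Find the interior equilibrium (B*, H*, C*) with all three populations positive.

From dC/dt = 0: 0.0146H* = 0.482, so H* = 33.
From dB/dt = 0: 1.06(1 - B*/1170) = 0.0214·33, giving B* = 1170·(1 - 0.667) = 390.
From dH/dt = 0: 0.00439·390 - 0.378 = 0.0379C*, so C* = 1.33/0.0379 = 35.2.

B* ≈ 390, H* ≈ 33, C* ≈ 35.2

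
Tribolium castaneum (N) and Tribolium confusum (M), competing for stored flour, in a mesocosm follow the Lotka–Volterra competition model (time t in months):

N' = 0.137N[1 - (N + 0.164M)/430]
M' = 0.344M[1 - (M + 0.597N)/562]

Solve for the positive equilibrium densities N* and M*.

Setting both brackets to zero gives the nullclines N + 0.164M = 430 and 0.597N + M = 562.
Substituting M = 562 - 0.597N into the first: N(1 - 0.164·0.597) = 430 - 0.164·562.
So N* = 338/0.902 = 374, and then M* = 562 - 0.597·374 = 338.

N* ≈ 374, M* ≈ 338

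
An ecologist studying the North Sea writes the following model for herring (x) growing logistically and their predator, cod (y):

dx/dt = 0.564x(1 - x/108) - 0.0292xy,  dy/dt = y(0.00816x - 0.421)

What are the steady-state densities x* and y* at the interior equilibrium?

x* ≈ 51.6, y* ≈ 10.1

From dy/dt = 0 with y > 0: 0.00816x* = 0.421, so x* = 51.6.
Substitute into dx/dt = 0: 0.564(1 - 51.6/108) = 0.0292y*.
The bracket is 0.522, giving y* = 0.295/0.0292 = 10.1.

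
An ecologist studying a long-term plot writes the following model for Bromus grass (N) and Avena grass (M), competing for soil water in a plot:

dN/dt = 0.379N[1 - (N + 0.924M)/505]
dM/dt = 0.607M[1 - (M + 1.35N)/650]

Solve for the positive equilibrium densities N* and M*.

Setting both brackets to zero gives the nullclines N + 0.924M = 505 and 1.35N + M = 650.
Substituting M = 650 - 1.35N into the first: N(1 - 0.924·1.35) = 505 - 0.924·650.
So N* = -95.6/-0.247 = 386, and then M* = 650 - 1.35·386 = 128.

N* ≈ 386, M* ≈ 128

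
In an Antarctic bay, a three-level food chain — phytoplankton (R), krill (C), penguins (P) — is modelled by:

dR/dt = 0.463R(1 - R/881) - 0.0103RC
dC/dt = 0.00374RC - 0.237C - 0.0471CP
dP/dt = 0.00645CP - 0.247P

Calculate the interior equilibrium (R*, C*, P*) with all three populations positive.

From dP/dt = 0: 0.00645C* = 0.247, so C* = 38.3.
From dR/dt = 0: 0.463(1 - R*/881) = 0.0103·38.3, giving R* = 881·(1 - 0.852) = 130.
From dC/dt = 0: 0.00374·130 - 0.237 = 0.0471P*, so P* = 0.251/0.0471 = 5.33.

R* ≈ 130, C* ≈ 38.3, P* ≈ 5.33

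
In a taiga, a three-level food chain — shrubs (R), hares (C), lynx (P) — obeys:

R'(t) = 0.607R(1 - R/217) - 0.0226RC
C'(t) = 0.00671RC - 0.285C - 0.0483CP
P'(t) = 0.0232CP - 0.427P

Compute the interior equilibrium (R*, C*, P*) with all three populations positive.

R* ≈ 68.3, C* ≈ 18.4, P* ≈ 3.59

From dP/dt = 0: 0.0232C* = 0.427, so C* = 18.4.
From dR/dt = 0: 0.607(1 - R*/217) = 0.0226·18.4, giving R* = 217·(1 - 0.685) = 68.3.
From dC/dt = 0: 0.00671·68.3 - 0.285 = 0.0483P*, so P* = 0.173/0.0483 = 3.59.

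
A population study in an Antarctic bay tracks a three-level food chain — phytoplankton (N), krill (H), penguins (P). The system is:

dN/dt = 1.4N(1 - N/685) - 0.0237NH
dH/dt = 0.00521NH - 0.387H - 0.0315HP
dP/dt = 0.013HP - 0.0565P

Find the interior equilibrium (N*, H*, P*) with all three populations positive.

N* ≈ 635, H* ≈ 4.35, P* ≈ 92.7

From dP/dt = 0: 0.013H* = 0.0565, so H* = 4.35.
From dN/dt = 0: 1.4(1 - N*/685) = 0.0237·4.35, giving N* = 685·(1 - 0.0736) = 635.
From dH/dt = 0: 0.00521·635 - 0.387 = 0.0315P*, so P* = 2.92/0.0315 = 92.7.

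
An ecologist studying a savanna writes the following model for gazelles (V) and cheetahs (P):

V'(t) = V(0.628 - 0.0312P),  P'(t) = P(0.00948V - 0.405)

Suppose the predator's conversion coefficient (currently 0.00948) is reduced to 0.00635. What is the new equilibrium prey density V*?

At the interior fixed point, setting dP/dt = 0 with P > 0 fixes V* = (predator death rate)/(VP coefficient) — independent of the other coefficients.
With the change, V* = 0.405/0.00635 = 63.8; it rises from 42.7.

V* ≈ 63.8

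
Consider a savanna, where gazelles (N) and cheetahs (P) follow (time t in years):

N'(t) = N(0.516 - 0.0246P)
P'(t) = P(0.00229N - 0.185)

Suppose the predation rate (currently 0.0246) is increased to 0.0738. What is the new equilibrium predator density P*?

P* ≈ 6.99

At the interior fixed point, setting dN/dt = 0 with N > 0 fixes P* = (prey growth rate)/(NP coefficient) — independent of the other coefficients.
With the change, P* = 0.516/0.0738 = 6.99; it falls from 21.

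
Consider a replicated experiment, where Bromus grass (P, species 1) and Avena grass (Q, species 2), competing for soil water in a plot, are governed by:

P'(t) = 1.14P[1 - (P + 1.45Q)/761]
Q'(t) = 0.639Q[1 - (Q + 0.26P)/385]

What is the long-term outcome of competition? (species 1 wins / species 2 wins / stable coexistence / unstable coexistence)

stable coexistence

Compare the nullcline intercepts: K1/α12 = 761/1.45 = 525 > K2 = 385; K2/α21 = 385/0.26 = 1480 > K1 = 761.
Since both inequalities hold, each species can invade when rare, so the interior equilibrium is stable.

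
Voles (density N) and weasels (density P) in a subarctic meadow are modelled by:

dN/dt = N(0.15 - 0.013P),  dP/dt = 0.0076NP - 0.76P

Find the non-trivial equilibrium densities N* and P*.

Set dP/dt = 0 with P > 0: 0.0076N - 0.76 = 0, so N* = 0.76/0.0076 = 100.
Set dN/dt = 0 with N > 0: 0.15 - 0.013P = 0, so P* = 0.15/0.013 = 11.5.

N* ≈ 100, P* ≈ 11.5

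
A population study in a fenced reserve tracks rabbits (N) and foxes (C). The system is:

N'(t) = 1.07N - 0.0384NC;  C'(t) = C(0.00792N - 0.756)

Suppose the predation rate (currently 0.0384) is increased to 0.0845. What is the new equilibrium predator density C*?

At the interior fixed point, setting dN/dt = 0 with N > 0 fixes C* = (prey growth rate)/(NC coefficient) — independent of the other coefficients.
With the change, C* = 1.07/0.0845 = 12.7; it falls from 27.9.

C* ≈ 12.7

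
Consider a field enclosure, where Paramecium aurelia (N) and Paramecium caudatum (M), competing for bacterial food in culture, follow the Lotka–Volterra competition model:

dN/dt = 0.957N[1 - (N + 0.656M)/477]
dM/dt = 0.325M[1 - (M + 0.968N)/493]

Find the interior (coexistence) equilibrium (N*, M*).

N* ≈ 421, M* ≈ 85.7

Setting both brackets to zero gives the nullclines N + 0.656M = 477 and 0.968N + M = 493.
Substituting M = 493 - 0.968N into the first: N(1 - 0.656·0.968) = 477 - 0.656·493.
So N* = 154/0.365 = 421, and then M* = 493 - 0.968·421 = 85.7.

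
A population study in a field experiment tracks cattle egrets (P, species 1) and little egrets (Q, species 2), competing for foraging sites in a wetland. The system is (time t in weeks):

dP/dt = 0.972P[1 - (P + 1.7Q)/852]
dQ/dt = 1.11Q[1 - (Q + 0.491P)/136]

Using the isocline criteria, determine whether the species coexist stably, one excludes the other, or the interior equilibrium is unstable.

Compare the nullcline intercepts: K1/α12 = 852/1.7 = 501 > K2 = 136; K2/α21 = 136/0.491 = 277 < K1 = 852.
Since the inequalities point opposite ways, species 1 can invade but species 2 cannot.

species 1 excludes species 2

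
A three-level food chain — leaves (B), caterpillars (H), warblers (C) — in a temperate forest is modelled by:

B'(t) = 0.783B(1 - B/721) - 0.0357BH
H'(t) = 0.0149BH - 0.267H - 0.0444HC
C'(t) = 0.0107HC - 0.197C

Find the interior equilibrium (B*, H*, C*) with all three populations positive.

From dC/dt = 0: 0.0107H* = 0.197, so H* = 18.4.
From dB/dt = 0: 0.783(1 - B*/721) = 0.0357·18.4, giving B* = 721·(1 - 0.839) = 116.
From dH/dt = 0: 0.0149·116 - 0.267 = 0.0444C*, so C* = 1.46/0.0444 = 32.8.

B* ≈ 116, H* ≈ 18.4, C* ≈ 32.8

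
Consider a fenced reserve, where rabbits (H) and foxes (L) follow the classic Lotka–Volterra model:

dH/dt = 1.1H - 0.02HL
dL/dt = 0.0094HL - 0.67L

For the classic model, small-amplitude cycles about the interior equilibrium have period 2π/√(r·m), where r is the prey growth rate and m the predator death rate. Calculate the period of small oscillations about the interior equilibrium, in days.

T ≈ 7.32 days

Here r = 1.1 and m = 0.67, so r·m = 0.737.
ω = √0.737 = 0.858 per day, hence T = 2π/ω ≈ 7.32 days.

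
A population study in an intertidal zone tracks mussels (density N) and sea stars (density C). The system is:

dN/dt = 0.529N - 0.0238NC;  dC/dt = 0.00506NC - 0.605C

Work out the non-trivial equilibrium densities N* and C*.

N* ≈ 120, C* ≈ 22.2

Set dC/dt = 0 with C > 0: 0.00506N - 0.605 = 0, so N* = 0.605/0.00506 = 120.
Set dN/dt = 0 with N > 0: 0.529 - 0.0238C = 0, so C* = 0.529/0.0238 = 22.2.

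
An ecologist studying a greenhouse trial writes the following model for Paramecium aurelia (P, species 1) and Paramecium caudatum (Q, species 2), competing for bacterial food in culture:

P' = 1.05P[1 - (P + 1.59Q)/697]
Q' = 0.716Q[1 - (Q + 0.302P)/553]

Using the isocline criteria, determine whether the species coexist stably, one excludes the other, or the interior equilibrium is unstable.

Compare the nullcline intercepts: K1/α12 = 697/1.59 = 438 < K2 = 553; K2/α21 = 553/0.302 = 1830 > K1 = 697.
Since the inequalities point opposite ways, species 2 can invade but species 1 cannot.

species 2 excludes species 1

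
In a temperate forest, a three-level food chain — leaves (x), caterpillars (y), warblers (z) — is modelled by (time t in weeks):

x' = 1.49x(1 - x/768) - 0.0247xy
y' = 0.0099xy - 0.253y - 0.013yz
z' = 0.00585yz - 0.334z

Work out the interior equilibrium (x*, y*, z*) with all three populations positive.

x* ≈ 41.1, y* ≈ 57.1, z* ≈ 11.9

From dz/dt = 0: 0.00585y* = 0.334, so y* = 57.1.
From dx/dt = 0: 1.49(1 - x*/768) = 0.0247·57.1, giving x* = 768·(1 - 0.946) = 41.1.
From dy/dt = 0: 0.0099·41.1 - 0.253 = 0.013z*, so z* = 0.154/0.013 = 11.9.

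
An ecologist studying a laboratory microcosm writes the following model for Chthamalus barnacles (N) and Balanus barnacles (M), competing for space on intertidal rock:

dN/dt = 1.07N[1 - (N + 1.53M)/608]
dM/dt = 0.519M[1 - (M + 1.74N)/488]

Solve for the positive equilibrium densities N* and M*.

Setting both brackets to zero gives the nullclines N + 1.53M = 608 and 1.74N + M = 488.
Substituting M = 488 - 1.74N into the first: N(1 - 1.53·1.74) = 608 - 1.53·488.
So N* = -139/-1.66 = 83.4, and then M* = 488 - 1.74·83.4 = 343.

N* ≈ 83.4, M* ≈ 343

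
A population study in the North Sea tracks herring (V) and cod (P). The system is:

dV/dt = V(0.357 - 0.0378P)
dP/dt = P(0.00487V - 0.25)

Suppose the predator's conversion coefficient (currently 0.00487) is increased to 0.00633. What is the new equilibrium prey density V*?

V* ≈ 39.5

At the interior fixed point, setting dP/dt = 0 with P > 0 fixes V* = (predator death rate)/(VP coefficient) — independent of the other coefficients.
With the change, V* = 0.25/0.00633 = 39.5; it falls from 51.3.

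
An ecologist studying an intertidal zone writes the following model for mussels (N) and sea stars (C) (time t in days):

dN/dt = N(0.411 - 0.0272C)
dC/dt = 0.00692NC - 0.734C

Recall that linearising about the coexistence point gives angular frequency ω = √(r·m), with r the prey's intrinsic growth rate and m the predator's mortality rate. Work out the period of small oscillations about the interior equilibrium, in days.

T ≈ 11.4 days

Here r = 0.411 and m = 0.734, so r·m = 0.302.
ω = √0.302 = 0.549 per day, hence T = 2π/ω ≈ 11.4 days.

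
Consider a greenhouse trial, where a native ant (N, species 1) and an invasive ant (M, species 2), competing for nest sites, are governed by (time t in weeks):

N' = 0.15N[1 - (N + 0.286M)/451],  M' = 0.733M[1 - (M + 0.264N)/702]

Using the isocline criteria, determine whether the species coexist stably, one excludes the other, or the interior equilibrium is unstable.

stable coexistence

Compare the nullcline intercepts: K1/α12 = 451/0.286 = 1580 > K2 = 702; K2/α21 = 702/0.264 = 2660 > K1 = 451.
Since both inequalities hold, each species can invade when rare, so the interior equilibrium is stable.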